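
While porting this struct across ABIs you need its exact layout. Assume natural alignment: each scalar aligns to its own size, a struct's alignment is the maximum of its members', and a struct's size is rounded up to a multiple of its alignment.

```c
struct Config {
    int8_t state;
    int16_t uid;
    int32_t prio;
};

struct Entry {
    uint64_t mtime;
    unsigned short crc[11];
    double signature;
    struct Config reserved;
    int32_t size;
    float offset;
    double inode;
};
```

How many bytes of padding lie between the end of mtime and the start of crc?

Config: 0..1  state  (1B, 1-aligned); 1..2  -- padding (1B); 2..4  uid  (2B, 2-aligned); 4..8  prio  (4B, 4-aligned); sizeof = 8, alignof = 4
0..8  mtime  (8B, 8-aligned)
8..30  crc  (22B, 2-aligned)

0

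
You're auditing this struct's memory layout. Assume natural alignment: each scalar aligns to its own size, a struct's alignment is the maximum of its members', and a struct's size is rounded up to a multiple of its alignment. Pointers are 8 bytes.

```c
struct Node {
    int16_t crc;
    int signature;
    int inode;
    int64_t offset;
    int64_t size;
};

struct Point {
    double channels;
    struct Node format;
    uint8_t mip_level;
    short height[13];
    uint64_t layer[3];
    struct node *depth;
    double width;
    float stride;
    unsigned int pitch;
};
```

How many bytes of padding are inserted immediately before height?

Node: 0..2  crc  (2B, 2-aligned); 2..4  -- padding (2B); 4..8  signature  (4B, 4-aligned); 8..12  inode  (4B, 4-aligned); 12..16  -- padding (4B); 16..24  offset  (8B, 8-aligned); 24..32  size  (8B, 8-aligned); sizeof = 32, alignof = 8
0..8  channels  (8B, 8-aligned)
8..40  format  (32B, 8-aligned)
40..41  mip_level  (1B, 1-aligned)
41..42  -- padding (1B)
42..68  height  (26B, 2-aligned)

1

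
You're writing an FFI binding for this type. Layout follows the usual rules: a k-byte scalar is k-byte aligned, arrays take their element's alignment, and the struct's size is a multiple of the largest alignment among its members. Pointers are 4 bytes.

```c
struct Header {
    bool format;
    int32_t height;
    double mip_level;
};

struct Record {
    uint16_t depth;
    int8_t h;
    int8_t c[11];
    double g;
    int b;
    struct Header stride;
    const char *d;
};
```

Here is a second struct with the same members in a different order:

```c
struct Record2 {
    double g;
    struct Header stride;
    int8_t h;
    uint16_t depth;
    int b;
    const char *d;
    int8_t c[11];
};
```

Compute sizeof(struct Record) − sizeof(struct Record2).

8

Header: format at 0 (size 1, align 1) → ends 1; pad 3 to align 4 for height; height at 4 (size 4, align 4) → ends 8; mip_level at 8 (size 8, align 8) → ends 16; total 16 bytes, alignment 8
depth at 0 (size 2, align 2) → ends 2
h at 2 (size 1, align 1) → ends 3
c at 3 (size 11, align 1) → ends 14
pad 2 to align 8 for g
g at 16 (size 8, align 8) → ends 24
b at 24 (size 4, align 4) → ends 28
pad 4 to align 8 for stride
stride at 32 (size 16, align 8) → ends 48
d at 48 (size 4, align 4) → ends 52
tail pad 4 to reach multiple of 8
total 56 bytes, alignment 8
— Record2 —
g at 0 (size 8, align 8) → ends 8
stride at 8 (size 16, align 8) → ends 24
h at 24 (size 1, align 1) → ends 25
pad 1 to align 2 for depth
depth at 26 (size 2, align 2) → ends 28
b at 28 (size 4, align 4) → ends 32
d at 32 (size 4, align 4) → ends 36
c at 36 (size 11, align 1) → ends 47
tail pad 1 to reach multiple of 8
total 48 bytes, alignment 8
56 − 48 = 8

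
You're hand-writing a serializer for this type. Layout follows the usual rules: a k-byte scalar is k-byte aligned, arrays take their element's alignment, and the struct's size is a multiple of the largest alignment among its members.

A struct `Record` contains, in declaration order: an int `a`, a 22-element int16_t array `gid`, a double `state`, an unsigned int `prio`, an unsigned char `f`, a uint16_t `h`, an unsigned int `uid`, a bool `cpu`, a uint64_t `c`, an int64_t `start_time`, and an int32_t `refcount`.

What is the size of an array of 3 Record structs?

288

0..4  a  (4B, 4-aligned)
4..48  gid  (44B, 2-aligned)
48..56  state  (8B, 8-aligned)
56..60  prio  (4B, 4-aligned)
60..61  f  (1B, 1-aligned)
61..62  -- padding (1B)
62..64  h  (2B, 2-aligned)
64..68  uid  (4B, 4-aligned)
68..69  cpu  (1B, 1-aligned)
69..72  -- padding (3B)
72..80  c  (8B, 8-aligned)
80..88  start_time  (8B, 8-aligned)
88..92  refcount  (4B, 4-aligned)
92..96  -- tail padding (4B)
sizeof = 96, alignof = 8
array of 3: 3 × 96 = 288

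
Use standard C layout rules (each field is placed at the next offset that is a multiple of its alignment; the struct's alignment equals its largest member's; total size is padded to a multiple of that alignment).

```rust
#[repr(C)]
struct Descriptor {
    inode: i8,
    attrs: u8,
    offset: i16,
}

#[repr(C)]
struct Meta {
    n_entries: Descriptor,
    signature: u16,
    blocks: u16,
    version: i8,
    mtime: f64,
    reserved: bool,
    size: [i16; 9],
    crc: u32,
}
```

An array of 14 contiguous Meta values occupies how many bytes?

Descriptor: @0: inode [1B, align 1] → 1; @1: attrs [1B, align 1] → 2; @2: offset [2B, align 2] → 4; size 4, align 2
@0: n_entries [4B, align 2] → 4
@4: signature [2B, align 2] → 6
@6: blocks [2B, align 2] → 8
@8: version [1B, align 1] → 9
+7 pad (align 8)
@16: mtime [8B, align 8] → 24
@24: reserved [1B, align 1] → 25
+1 pad (align 2)
@26: size [18B, align 2] → 44
@44: crc [4B, align 4] → 48
size 48, align 8
array of 14: 14 × 48 = 672

672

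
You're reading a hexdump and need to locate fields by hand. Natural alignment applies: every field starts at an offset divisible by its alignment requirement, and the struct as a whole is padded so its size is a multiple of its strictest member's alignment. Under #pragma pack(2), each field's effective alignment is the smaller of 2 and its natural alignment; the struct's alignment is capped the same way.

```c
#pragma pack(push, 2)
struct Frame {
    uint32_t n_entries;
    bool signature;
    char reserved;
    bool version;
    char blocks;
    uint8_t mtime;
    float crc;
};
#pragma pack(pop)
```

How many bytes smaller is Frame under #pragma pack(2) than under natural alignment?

natural layout:
  0..4  n_entries  (4B, 4-aligned)
  4..5  signature  (1B, 1-aligned)
  5..6  reserved  (1B, 1-aligned)
  6..7  version  (1B, 1-aligned)
  7..8  blocks  (1B, 1-aligned)
  8..9  mtime  (1B, 1-aligned)
  9..12  -- padding (3B)
  12..16  crc  (4B, 4-aligned)
  sizeof = 16, alignof = 4
packed(2) layout:
  0..4  n_entries  (4B, 2-aligned)
  4..5  signature  (1B, 1-aligned)
  5..6  reserved  (1B, 1-aligned)
  6..7  version  (1B, 1-aligned)
  7..8  blocks  (1B, 1-aligned)
  8..9  mtime  (1B, 1-aligned)
  9..10  -- padding (1B)
  10..14  crc  (4B, 2-aligned)
  sizeof = 14, alignof = 2
16 − 14 = 2

2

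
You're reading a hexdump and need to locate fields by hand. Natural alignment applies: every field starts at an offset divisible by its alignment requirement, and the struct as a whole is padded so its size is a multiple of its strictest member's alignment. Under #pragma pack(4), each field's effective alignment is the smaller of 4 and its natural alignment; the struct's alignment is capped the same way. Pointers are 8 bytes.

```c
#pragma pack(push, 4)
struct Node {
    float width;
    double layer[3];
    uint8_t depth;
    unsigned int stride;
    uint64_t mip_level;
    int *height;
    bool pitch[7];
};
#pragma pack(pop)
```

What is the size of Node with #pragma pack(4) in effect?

60

width at 0 (size 4, align 4) → ends 4
layer at 4 (size 24, align 4) → ends 28
depth at 28 (size 1, align 1) → ends 29
pad 3 to align 4 for stride
stride at 32 (size 4, align 4) → ends 36
mip_level at 36 (size 8, align 4) → ends 44
height at 44 (size 8, align 4) → ends 52
pitch at 52 (size 7, align 1) → ends 59
tail pad 1 to reach multiple of 4
total 60 bytes, alignment 4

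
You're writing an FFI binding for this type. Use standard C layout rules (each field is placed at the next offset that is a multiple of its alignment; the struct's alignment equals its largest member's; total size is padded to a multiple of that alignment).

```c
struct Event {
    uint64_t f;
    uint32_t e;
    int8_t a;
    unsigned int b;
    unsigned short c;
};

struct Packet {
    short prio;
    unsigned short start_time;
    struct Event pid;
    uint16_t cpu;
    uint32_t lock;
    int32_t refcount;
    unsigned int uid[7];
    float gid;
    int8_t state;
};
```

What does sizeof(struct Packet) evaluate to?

Event: @0: f [8B, align 8] → 8; @8: e [4B, align 4] → 12; @12: a [1B, align 1] → 13; +3 pad (align 4); @16: b [4B, align 4] → 20; @20: c [2B, align 2] → 22; +2 tail pad (align 8); size 24, align 8
@0: prio [2B, align 2] → 2
@2: start_time [2B, align 2] → 4
+4 pad (align 8)
@8: pid [24B, align 8] → 32
@32: cpu [2B, align 2] → 34
+2 pad (align 4)
@36: lock [4B, align 4] → 40
@40: refcount [4B, align 4] → 44
@44: uid [28B, align 4] → 72
@72: gid [4B, align 4] → 76
@76: state [1B, align 1] → 77
+3 tail pad (align 8)
size 80, align 8

80 bytes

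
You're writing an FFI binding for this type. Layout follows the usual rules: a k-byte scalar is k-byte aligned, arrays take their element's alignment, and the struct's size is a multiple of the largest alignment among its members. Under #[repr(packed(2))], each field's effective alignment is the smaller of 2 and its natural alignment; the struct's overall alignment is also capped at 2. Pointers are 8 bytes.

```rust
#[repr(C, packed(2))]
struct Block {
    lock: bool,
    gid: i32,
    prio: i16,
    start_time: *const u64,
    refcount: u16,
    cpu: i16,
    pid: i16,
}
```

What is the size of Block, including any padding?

22

@0: lock [1B, align 1] → 1
+1 pad (align 2)
@2: gid [4B, align 2] → 6
@6: prio [2B, align 2] → 8
@8: start_time [8B, align 2] → 16
@16: refcount [2B, align 2] → 18
@18: cpu [2B, align 2] → 20
@20: pid [2B, align 2] → 22
size 22, align 2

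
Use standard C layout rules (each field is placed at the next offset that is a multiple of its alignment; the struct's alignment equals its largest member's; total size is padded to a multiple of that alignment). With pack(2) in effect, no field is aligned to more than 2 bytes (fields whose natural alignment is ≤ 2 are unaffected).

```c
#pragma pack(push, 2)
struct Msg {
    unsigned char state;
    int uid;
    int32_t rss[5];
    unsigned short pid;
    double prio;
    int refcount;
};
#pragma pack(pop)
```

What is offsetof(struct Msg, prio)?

@0: state [1B, align 1] → 1
+1 pad (align 2)
@2: uid [4B, align 2] → 6
@6: rss [20B, align 2] → 26
@26: pid [2B, align 2] → 28
@28: prio [8B, align 2] → 36

28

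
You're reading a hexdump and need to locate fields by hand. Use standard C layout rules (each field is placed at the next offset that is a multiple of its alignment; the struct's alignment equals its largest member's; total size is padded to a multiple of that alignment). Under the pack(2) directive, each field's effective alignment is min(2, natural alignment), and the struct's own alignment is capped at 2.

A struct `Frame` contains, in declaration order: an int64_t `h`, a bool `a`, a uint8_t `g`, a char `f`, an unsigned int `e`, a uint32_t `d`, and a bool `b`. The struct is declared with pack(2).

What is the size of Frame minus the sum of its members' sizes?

h at 0 (size 8, align 2) → ends 8
a at 8 (size 1, align 1) → ends 9
g at 9 (size 1, align 1) → ends 10
f at 10 (size 1, align 1) → ends 11
pad 1 to align 2 for e
e at 12 (size 4, align 2) → ends 16
d at 16 (size 4, align 2) → ends 20
b at 20 (size 1, align 1) → ends 21
tail pad 1 to reach multiple of 2
total 22 bytes, alignment 2
data bytes 20, size 22 → padding 2

2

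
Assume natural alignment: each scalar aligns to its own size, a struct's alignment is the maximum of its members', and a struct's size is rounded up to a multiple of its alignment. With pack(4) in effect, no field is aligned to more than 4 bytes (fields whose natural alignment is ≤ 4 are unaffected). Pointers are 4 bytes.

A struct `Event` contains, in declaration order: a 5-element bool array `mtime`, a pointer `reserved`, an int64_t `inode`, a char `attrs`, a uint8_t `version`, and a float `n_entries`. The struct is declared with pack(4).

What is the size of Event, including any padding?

28 bytes

mtime at 0 (size 5, align 1) → ends 5
pad 3 to align 4 for reserved
reserved at 8 (size 4, align 4) → ends 12
inode at 12 (size 8, align 4) → ends 20
attrs at 20 (size 1, align 1) → ends 21
version at 21 (size 1, align 1) → ends 22
pad 2 to align 4 for n_entries
n_entries at 24 (size 4, align 4) → ends 28
total 28 bytes, alignment 4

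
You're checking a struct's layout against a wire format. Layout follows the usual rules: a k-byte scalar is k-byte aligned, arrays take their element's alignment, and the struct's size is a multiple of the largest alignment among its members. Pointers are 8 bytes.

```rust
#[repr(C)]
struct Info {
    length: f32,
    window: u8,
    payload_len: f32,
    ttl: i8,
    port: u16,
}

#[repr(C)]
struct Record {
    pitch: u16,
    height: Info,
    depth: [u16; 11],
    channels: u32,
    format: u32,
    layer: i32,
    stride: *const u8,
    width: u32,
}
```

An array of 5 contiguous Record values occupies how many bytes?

Info: 0..4  length  (4B, 4-aligned); 4..5  window  (1B, 1-aligned); 5..8  -- padding (3B); 8..12  payload_len  (4B, 4-aligned); 12..13  ttl  (1B, 1-aligned); 13..14  -- padding (1B); 14..16  port  (2B, 2-aligned); sizeof = 16, alignof = 4
0..2  pitch  (2B, 2-aligned)
2..4  -- padding (2B)
4..20  height  (16B, 4-aligned)
20..42  depth  (22B, 2-aligned)
42..44  -- padding (2B)
44..48  channels  (4B, 4-aligned)
48..52  format  (4B, 4-aligned)
52..56  layer  (4B, 4-aligned)
56..64  stride  (8B, 8-aligned)
64..68  width  (4B, 4-aligned)
68..72  -- tail padding (4B)
sizeof = 72, alignof = 8
array of 5: 5 × 72 = 360

360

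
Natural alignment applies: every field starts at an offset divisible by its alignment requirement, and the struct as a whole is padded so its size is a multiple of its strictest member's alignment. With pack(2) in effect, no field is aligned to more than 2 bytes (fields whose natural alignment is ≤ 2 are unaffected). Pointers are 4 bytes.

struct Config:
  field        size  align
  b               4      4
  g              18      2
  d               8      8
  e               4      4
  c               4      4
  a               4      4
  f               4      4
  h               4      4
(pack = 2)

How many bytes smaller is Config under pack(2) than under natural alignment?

6

natural layout:
  b at 0 (size 4, align 4) → ends 4
  g at 4 (size 18, align 2) → ends 22
  pad 2 to align 8 for d
  d at 24 (size 8, align 8) → ends 32
  e at 32 (size 4, align 4) → ends 36
  c at 36 (size 4, align 4) → ends 40
  a at 40 (size 4, align 4) → ends 44
  f at 44 (size 4, align 4) → ends 48
  h at 48 (size 4, align 4) → ends 52
  tail pad 4 to reach multiple of 8
  total 56 bytes, alignment 8
packed(2) layout:
  b at 0 (size 4, align 2) → ends 4
  g at 4 (size 18, align 2) → ends 22
  d at 22 (size 8, align 2) → ends 30
  e at 30 (size 4, align 2) → ends 34
  c at 34 (size 4, align 2) → ends 38
  a at 38 (size 4, align 2) → ends 42
  f at 42 (size 4, align 2) → ends 46
  h at 46 (size 4, align 2) → ends 50
  total 50 bytes, alignment 2
56 − 50 = 6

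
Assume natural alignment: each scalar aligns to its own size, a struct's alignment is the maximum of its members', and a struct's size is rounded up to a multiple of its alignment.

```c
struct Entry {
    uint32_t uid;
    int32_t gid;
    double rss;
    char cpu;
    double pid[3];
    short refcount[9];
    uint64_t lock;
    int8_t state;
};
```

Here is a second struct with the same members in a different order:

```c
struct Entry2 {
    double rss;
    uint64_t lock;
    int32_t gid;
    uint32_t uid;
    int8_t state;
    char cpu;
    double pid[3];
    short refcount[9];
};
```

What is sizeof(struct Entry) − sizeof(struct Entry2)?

8

0..4  uid  (4B, 4-aligned)
4..8  gid  (4B, 4-aligned)
8..16  rss  (8B, 8-aligned)
16..17  cpu  (1B, 1-aligned)
17..24  -- padding (7B)
24..48  pid  (24B, 8-aligned)
48..66  refcount  (18B, 2-aligned)
66..72  -- padding (6B)
72..80  lock  (8B, 8-aligned)
80..81  state  (1B, 1-aligned)
81..88  -- tail padding (7B)
sizeof = 88, alignof = 8
— Entry2 —
0..8  rss  (8B, 8-aligned)
8..16  lock  (8B, 8-aligned)
16..20  gid  (4B, 4-aligned)
20..24  uid  (4B, 4-aligned)
24..25  state  (1B, 1-aligned)
25..26  cpu  (1B, 1-aligned)
26..32  -- padding (6B)
32..56  pid  (24B, 8-aligned)
56..74  refcount  (18B, 2-aligned)
74..80  -- tail padding (6B)
sizeof = 80, alignof = 8
88 − 80 = 8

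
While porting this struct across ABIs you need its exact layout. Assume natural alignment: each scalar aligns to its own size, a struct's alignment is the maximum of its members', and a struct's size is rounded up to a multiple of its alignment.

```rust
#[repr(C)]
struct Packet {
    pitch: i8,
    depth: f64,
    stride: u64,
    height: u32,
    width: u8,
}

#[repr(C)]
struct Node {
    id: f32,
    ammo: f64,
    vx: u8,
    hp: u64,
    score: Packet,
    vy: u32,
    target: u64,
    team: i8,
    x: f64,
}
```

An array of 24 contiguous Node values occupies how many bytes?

2304

Packet: @0: pitch [1B, align 1] → 1; +7 pad (align 8); @8: depth [8B, align 8] → 16; @16: stride [8B, align 8] → 24; @24: height [4B, align 4] → 28; @28: width [1B, align 1] → 29; +3 tail pad (align 8); size 32, align 8
@0: id [4B, align 4] → 4
+4 pad (align 8)
@8: ammo [8B, align 8] → 16
@16: vx [1B, align 1] → 17
+7 pad (align 8)
@24: hp [8B, align 8] → 32
@32: score [32B, align 8] → 64
@64: vy [4B, align 4] → 68
+4 pad (align 8)
@72: target [8B, align 8] → 80
@80: team [1B, align 1] → 81
+7 pad (align 8)
@88: x [8B, align 8] → 96
size 96, align 8
array of 24: 24 × 96 = 2304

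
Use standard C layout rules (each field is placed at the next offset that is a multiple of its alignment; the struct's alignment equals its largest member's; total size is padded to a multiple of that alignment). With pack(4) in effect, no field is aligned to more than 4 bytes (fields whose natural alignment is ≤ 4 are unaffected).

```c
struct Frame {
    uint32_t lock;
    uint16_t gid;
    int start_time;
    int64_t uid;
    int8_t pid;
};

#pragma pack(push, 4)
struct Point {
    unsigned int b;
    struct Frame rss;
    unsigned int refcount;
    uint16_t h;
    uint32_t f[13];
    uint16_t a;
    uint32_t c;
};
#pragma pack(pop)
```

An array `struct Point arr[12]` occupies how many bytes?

Frame: lock at 0 (size 4, align 4) → ends 4; gid at 4 (size 2, align 2) → ends 6; pad 2 to align 4 for start_time; start_time at 8 (size 4, align 4) → ends 12; pad 4 to align 8 for uid; uid at 16 (size 8, align 8) → ends 24; pid at 24 (size 1, align 1) → ends 25; tail pad 7 to reach multiple of 8; total 32 bytes, alignment 8
b at 0 (size 4, align 4) → ends 4
rss at 4 (size 32, align 4) → ends 36
refcount at 36 (size 4, align 4) → ends 40
h at 40 (size 2, align 2) → ends 42
pad 2 to align 4 for f
f at 44 (size 52, align 4) → ends 96
a at 96 (size 2, align 2) → ends 98
pad 2 to align 4 for c
c at 100 (size 4, align 4) → ends 104
total 104 bytes, alignment 4
array of 12: 12 × 104 = 1248

1248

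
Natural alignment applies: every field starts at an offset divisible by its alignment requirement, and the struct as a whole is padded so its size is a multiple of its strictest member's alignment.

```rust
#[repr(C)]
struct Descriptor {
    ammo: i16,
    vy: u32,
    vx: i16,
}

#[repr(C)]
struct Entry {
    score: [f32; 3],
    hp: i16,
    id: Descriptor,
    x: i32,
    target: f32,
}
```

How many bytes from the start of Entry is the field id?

Descriptor: @0: ammo [2B, align 2] → 2; +2 pad (align 4); @4: vy [4B, align 4] → 8; @8: vx [2B, align 2] → 10; +2 tail pad (align 4); size 12, align 4
@0: score [12B, align 4] → 12
@12: hp [2B, align 2] → 14
+2 pad (align 4)
@16: id [12B, align 4] → 28

16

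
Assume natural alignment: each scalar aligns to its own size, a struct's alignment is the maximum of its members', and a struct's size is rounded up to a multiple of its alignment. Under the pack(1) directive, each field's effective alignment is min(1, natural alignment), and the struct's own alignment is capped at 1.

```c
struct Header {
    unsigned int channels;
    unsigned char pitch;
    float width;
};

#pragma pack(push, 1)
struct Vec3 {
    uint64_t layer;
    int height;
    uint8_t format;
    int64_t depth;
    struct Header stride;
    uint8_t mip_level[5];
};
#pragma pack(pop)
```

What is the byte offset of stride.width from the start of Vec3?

Header: channels at 0 (size 4, align 4) → ends 4; pitch at 4 (size 1, align 1) → ends 5; pad 3 to align 4 for width; width at 8 (size 4, align 4) → ends 12; total 12 bytes, alignment 4
layer at 0 (size 8, align 1) → ends 8
height at 8 (size 4, align 1) → ends 12
format at 12 (size 1, align 1) → ends 13
depth at 13 (size 8, align 1) → ends 21
stride at 21 (size 12, align 1) → ends 33
within Header: width at 8
21 + 8 = 29

29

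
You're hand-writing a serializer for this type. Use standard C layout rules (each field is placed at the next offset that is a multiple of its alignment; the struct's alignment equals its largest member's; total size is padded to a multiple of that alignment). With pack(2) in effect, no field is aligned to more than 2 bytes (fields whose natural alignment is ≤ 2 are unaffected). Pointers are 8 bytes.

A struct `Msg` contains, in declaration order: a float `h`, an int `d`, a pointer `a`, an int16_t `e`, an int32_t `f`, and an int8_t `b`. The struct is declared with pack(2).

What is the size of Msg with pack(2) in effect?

24

0..4  h  (4B, 2-aligned)
4..8  d  (4B, 2-aligned)
8..16  a  (8B, 2-aligned)
16..18  e  (2B, 2-aligned)
18..22  f  (4B, 2-aligned)
22..23  b  (1B, 1-aligned)
23..24  -- tail padding (1B)
sizeof = 24, alignof = 2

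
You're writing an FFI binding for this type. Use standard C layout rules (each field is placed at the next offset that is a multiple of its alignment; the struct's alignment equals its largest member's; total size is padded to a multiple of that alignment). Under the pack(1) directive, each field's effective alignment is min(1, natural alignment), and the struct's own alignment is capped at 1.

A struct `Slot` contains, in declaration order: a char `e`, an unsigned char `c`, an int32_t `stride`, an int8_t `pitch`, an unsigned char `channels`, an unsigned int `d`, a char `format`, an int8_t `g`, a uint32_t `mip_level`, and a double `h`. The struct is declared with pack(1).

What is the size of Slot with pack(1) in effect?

26

0..1  e  (1B, 1-aligned)
1..2  c  (1B, 1-aligned)
2..6  stride  (4B, 1-aligned)
6..7  pitch  (1B, 1-aligned)
7..8  channels  (1B, 1-aligned)
8..12  d  (4B, 1-aligned)
12..13  format  (1B, 1-aligned)
13..14  g  (1B, 1-aligned)
14..18  mip_level  (4B, 1-aligned)
18..26  h  (8B, 1-aligned)
sizeof = 26, alignof = 1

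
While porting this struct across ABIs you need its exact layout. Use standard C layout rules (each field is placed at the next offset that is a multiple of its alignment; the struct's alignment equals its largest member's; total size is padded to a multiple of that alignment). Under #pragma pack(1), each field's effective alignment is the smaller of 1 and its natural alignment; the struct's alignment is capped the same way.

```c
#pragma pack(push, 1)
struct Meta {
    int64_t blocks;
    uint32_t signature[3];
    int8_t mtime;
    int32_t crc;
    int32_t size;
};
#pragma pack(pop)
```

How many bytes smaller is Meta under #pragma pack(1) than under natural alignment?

3

natural layout:
  0..8  blocks  (8B, 8-aligned)
  8..20  signature  (12B, 4-aligned)
  20..21  mtime  (1B, 1-aligned)
  21..24  -- padding (3B)
  24..28  crc  (4B, 4-aligned)
  28..32  size  (4B, 4-aligned)
  sizeof = 32, alignof = 8
packed(1) layout:
  0..8  blocks  (8B, 1-aligned)
  8..20  signature  (12B, 1-aligned)
  20..21  mtime  (1B, 1-aligned)
  21..25  crc  (4B, 1-aligned)
  25..29  size  (4B, 1-aligned)
  sizeof = 29, alignof = 1
32 − 29 = 3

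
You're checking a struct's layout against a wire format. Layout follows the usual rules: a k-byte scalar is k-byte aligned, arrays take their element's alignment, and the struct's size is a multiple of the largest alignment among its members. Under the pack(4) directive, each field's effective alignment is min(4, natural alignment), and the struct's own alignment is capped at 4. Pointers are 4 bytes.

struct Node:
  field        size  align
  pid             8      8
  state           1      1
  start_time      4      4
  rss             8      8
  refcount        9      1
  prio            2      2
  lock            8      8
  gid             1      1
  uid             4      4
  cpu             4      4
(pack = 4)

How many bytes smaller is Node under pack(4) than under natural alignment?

8

natural layout:
  0..8  pid  (8B, 8-aligned)
  8..9  state  (1B, 1-aligned)
  9..12  -- padding (3B)
  12..16  start_time  (4B, 4-aligned)
  16..24  rss  (8B, 8-aligned)
  24..33  refcount  (9B, 1-aligned)
  33..34  -- padding (1B)
  34..36  prio  (2B, 2-aligned)
  36..40  -- padding (4B)
  40..48  lock  (8B, 8-aligned)
  48..49  gid  (1B, 1-aligned)
  49..52  -- padding (3B)
  52..56  uid  (4B, 4-aligned)
  56..60  cpu  (4B, 4-aligned)
  60..64  -- tail padding (4B)
  sizeof = 64, alignof = 8
packed(4) layout:
  0..8  pid  (8B, 4-aligned)
  8..9  state  (1B, 1-aligned)
  9..12  -- padding (3B)
  12..16  start_time  (4B, 4-aligned)
  16..24  rss  (8B, 4-aligned)
  24..33  refcount  (9B, 1-aligned)
  33..34  -- padding (1B)
  34..36  prio  (2B, 2-aligned)
  36..44  lock  (8B, 4-aligned)
  44..45  gid  (1B, 1-aligned)
  45..48  -- padding (3B)
  48..52  uid  (4B, 4-aligned)
  52..56  cpu  (4B, 4-aligned)
  sizeof = 56, alignof = 4
64 − 56 = 8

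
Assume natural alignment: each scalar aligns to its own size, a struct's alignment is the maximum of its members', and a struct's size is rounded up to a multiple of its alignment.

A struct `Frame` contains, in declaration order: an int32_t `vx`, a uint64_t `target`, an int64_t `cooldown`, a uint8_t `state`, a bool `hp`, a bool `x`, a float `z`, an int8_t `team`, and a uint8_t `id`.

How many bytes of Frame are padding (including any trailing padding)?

0..4  vx  (4B, 4-aligned)
4..8  -- padding (4B)
8..16  target  (8B, 8-aligned)
16..24  cooldown  (8B, 8-aligned)
24..25  state  (1B, 1-aligned)
25..26  hp  (1B, 1-aligned)
26..27  x  (1B, 1-aligned)
27..28  -- padding (1B)
28..32  z  (4B, 4-aligned)
32..33  team  (1B, 1-aligned)
33..34  id  (1B, 1-aligned)
34..40  -- tail padding (6B)
sizeof = 40, alignof = 8
data bytes 29, size 40 → padding 11

11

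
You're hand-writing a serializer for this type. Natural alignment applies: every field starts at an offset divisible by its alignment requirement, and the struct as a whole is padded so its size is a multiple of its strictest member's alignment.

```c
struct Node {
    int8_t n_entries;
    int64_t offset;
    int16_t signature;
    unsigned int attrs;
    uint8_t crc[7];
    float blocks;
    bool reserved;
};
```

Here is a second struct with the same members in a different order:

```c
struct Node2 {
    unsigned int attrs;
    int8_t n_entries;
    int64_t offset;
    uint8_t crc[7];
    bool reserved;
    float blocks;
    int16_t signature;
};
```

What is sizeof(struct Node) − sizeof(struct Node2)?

8

@0: n_entries [1B, align 1] → 1
+7 pad (align 8)
@8: offset [8B, align 8] → 16
@16: signature [2B, align 2] → 18
+2 pad (align 4)
@20: attrs [4B, align 4] → 24
@24: crc [7B, align 1] → 31
+1 pad (align 4)
@32: blocks [4B, align 4] → 36
@36: reserved [1B, align 1] → 37
+3 tail pad (align 8)
size 40, align 8
— Node2 —
@0: attrs [4B, align 4] → 4
@4: n_entries [1B, align 1] → 5
+3 pad (align 8)
@8: offset [8B, align 8] → 16
@16: crc [7B, align 1] → 23
@23: reserved [1B, align 1] → 24
@24: blocks [4B, align 4] → 28
@28: signature [2B, align 2] → 30
+2 tail pad (align 8)
size 32, align 8
40 − 32 = 8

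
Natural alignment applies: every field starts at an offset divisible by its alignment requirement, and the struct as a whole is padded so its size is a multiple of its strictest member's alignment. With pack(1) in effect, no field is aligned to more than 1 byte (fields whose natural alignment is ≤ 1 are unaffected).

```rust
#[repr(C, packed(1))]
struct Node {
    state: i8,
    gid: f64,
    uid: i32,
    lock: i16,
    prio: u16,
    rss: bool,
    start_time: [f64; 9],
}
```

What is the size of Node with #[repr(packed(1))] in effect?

90

@0: state [1B, align 1] → 1
@1: gid [8B, align 1] → 9
@9: uid [4B, align 1] → 13
@13: lock [2B, align 1] → 15
@15: prio [2B, align 1] → 17
@17: rss [1B, align 1] → 18
@18: start_time [72B, align 1] → 90
size 90, align 1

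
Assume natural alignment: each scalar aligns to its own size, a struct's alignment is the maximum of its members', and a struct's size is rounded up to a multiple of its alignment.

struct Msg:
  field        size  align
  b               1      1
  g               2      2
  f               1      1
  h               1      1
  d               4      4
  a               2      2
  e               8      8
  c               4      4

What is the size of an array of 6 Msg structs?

0..1  b  (1B, 1-aligned)
1..2  -- padding (1B)
2..4  g  (2B, 2-aligned)
4..5  f  (1B, 1-aligned)
5..6  h  (1B, 1-aligned)
6..8  -- padding (2B)
8..12  d  (4B, 4-aligned)
12..14  a  (2B, 2-aligned)
14..16  -- padding (2B)
16..24  e  (8B, 8-aligned)
24..28  c  (4B, 4-aligned)
28..32  -- tail padding (4B)
sizeof = 32, alignof = 8
array of 6: 6 × 32 = 192

192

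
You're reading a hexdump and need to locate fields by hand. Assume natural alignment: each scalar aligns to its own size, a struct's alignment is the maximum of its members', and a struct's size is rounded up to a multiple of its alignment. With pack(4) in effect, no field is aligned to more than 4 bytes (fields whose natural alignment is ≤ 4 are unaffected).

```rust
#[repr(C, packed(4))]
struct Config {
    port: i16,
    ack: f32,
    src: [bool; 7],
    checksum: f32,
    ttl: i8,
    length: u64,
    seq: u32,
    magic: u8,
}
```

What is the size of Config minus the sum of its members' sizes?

0..2  port  (2B, 2-aligned)
2..4  -- padding (2B)
4..8  ack  (4B, 4-aligned)
8..15  src  (7B, 1-aligned)
15..16  -- padding (1B)
16..20  checksum  (4B, 4-aligned)
20..21  ttl  (1B, 1-aligned)
21..24  -- padding (3B)
24..32  length  (8B, 4-aligned)
32..36  seq  (4B, 4-aligned)
36..37  magic  (1B, 1-aligned)
37..40  -- tail padding (3B)
sizeof = 40, alignof = 4
data bytes 31, size 40 → padding 9

9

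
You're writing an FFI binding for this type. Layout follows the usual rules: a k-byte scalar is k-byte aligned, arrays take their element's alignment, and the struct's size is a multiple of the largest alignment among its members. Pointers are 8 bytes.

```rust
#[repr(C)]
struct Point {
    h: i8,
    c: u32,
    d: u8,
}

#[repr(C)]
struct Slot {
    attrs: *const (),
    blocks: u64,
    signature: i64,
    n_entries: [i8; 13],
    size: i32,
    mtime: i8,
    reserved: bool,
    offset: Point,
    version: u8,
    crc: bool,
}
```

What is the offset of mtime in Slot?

44

Point: 0..1  h  (1B, 1-aligned); 1..4  -- padding (3B); 4..8  c  (4B, 4-aligned); 8..9  d  (1B, 1-aligned); 9..12  -- tail padding (3B); sizeof = 12, alignof = 4
0..8  attrs  (8B, 8-aligned)
8..16  blocks  (8B, 8-aligned)
16..24  signature  (8B, 8-aligned)
24..37  n_entries  (13B, 1-aligned)
37..40  -- padding (3B)
40..44  size  (4B, 4-aligned)
44..45  mtime  (1B, 1-aligned)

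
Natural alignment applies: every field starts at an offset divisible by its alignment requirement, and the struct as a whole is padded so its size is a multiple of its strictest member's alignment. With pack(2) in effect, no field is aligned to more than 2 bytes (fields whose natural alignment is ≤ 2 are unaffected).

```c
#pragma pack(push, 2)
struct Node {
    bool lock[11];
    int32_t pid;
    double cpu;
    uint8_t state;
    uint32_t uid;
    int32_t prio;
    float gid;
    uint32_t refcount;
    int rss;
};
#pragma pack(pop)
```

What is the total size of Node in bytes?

46

0..11  lock  (11B, 1-aligned)
11..12  -- padding (1B)
12..16  pid  (4B, 2-aligned)
16..24  cpu  (8B, 2-aligned)
24..25  state  (1B, 1-aligned)
25..26  -- padding (1B)
26..30  uid  (4B, 2-aligned)
30..34  prio  (4B, 2-aligned)
34..38  gid  (4B, 2-aligned)
38..42  refcount  (4B, 2-aligned)
42..46  rss  (4B, 2-aligned)
sizeof = 46, alignof = 2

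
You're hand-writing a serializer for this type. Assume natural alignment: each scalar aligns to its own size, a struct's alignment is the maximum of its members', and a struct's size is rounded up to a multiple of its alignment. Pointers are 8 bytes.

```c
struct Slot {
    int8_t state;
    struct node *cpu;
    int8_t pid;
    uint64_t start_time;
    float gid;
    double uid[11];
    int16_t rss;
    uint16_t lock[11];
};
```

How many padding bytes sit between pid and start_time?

@0: state [1B, align 1] → 1
+7 pad (align 8)
@8: cpu [8B, align 8] → 16
@16: pid [1B, align 1] → 17
+7 pad (align 8)
@24: start_time [8B, align 8] → 32

7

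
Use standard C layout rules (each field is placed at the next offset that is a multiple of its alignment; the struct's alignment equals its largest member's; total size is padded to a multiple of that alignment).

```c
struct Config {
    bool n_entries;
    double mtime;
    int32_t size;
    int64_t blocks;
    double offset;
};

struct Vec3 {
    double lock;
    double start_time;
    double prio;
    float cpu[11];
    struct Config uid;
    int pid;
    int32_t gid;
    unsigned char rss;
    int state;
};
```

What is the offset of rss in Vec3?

120

Config: @0: n_entries [1B, align 1] → 1; +7 pad (align 8); @8: mtime [8B, align 8] → 16; @16: size [4B, align 4] → 20; +4 pad (align 8); @24: blocks [8B, align 8] → 32; @32: offset [8B, align 8] → 40; size 40, align 8
@0: lock [8B, align 8] → 8
@8: start_time [8B, align 8] → 16
@16: prio [8B, align 8] → 24
@24: cpu [44B, align 4] → 68
+4 pad (align 8)
@72: uid [40B, align 8] → 112
@112: pid [4B, align 4] → 116
@116: gid [4B, align 4] → 120
@120: rss [1B, align 1] → 121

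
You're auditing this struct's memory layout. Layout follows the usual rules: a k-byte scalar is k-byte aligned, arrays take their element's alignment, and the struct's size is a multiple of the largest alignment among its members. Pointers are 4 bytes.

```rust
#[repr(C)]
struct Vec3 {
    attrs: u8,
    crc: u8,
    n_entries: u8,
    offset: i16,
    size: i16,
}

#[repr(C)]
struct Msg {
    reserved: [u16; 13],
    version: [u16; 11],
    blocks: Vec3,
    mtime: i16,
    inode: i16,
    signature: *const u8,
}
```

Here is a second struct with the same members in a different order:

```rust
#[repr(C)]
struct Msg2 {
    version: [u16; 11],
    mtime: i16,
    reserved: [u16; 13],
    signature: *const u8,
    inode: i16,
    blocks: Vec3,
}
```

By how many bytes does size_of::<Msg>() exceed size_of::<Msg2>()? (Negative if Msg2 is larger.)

-4

Vec3: attrs at 0 (size 1, align 1) → ends 1; crc at 1 (size 1, align 1) → ends 2; n_entries at 2 (size 1, align 1) → ends 3; pad 1 to align 2 for offset; offset at 4 (size 2, align 2) → ends 6; size at 6 (size 2, align 2) → ends 8; total 8 bytes, alignment 2
reserved at 0 (size 26, align 2) → ends 26
version at 26 (size 22, align 2) → ends 48
blocks at 48 (size 8, align 2) → ends 56
mtime at 56 (size 2, align 2) → ends 58
inode at 58 (size 2, align 2) → ends 60
signature at 60 (size 4, align 4) → ends 64
total 64 bytes, alignment 4
— Msg2 —
version at 0 (size 22, align 2) → ends 22
mtime at 22 (size 2, align 2) → ends 24
reserved at 24 (size 26, align 2) → ends 50
pad 2 to align 4 for signature
signature at 52 (size 4, align 4) → ends 56
inode at 56 (size 2, align 2) → ends 58
blocks at 58 (size 8, align 2) → ends 66
tail pad 2 to reach multiple of 4
total 68 bytes, alignment 4
64 − 68 = -4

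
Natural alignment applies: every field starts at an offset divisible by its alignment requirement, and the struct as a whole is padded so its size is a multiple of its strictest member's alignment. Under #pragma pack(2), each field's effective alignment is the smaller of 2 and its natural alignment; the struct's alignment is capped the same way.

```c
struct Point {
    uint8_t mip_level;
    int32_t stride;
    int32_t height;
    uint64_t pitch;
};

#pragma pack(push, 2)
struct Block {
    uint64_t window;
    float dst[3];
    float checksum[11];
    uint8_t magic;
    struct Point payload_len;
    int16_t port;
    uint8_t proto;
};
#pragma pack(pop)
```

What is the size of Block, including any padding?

94

Point: @0: mip_level [1B, align 1] → 1; +3 pad (align 4); @4: stride [4B, align 4] → 8; @8: height [4B, align 4] → 12; +4 pad (align 8); @16: pitch [8B, align 8] → 24; size 24, align 8
@0: window [8B, align 2] → 8
@8: dst [12B, align 2] → 20
@20: checksum [44B, align 2] → 64
@64: magic [1B, align 1] → 65
+1 pad (align 2)
@66: payload_len [24B, align 2] → 90
@90: port [2B, align 2] → 92
@92: proto [1B, align 1] → 93
+1 tail pad (align 2)
size 94, align 2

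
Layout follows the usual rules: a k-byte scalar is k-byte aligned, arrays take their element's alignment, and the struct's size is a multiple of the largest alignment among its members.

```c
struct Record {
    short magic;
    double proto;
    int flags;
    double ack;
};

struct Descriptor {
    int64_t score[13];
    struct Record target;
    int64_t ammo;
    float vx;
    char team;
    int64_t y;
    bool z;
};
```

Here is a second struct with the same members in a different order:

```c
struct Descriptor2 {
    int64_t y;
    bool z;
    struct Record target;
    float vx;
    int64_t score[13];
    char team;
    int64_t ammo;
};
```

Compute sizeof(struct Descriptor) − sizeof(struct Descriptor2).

-8

Record: magic at 0 (size 2, align 2) → ends 2; pad 6 to align 8 for proto; proto at 8 (size 8, align 8) → ends 16; flags at 16 (size 4, align 4) → ends 20; pad 4 to align 8 for ack; ack at 24 (size 8, align 8) → ends 32; total 32 bytes, alignment 8
score at 0 (size 104, align 8) → ends 104
target at 104 (size 32, align 8) → ends 136
ammo at 136 (size 8, align 8) → ends 144
vx at 144 (size 4, align 4) → ends 148
team at 148 (size 1, align 1) → ends 149
pad 3 to align 8 for y
y at 152 (size 8, align 8) → ends 160
z at 160 (size 1, align 1) → ends 161
tail pad 7 to reach multiple of 8
total 168 bytes, alignment 8
— Descriptor2 —
y at 0 (size 8, align 8) → ends 8
z at 8 (size 1, align 1) → ends 9
pad 7 to align 8 for target
target at 16 (size 32, align 8) → ends 48
vx at 48 (size 4, align 4) → ends 52
pad 4 to align 8 for score
score at 56 (size 104, align 8) → ends 160
team at 160 (size 1, align 1) → ends 161
pad 7 to align 8 for ammo
ammo at 168 (size 8, align 8) → ends 176
total 176 bytes, alignment 8
168 − 176 = -8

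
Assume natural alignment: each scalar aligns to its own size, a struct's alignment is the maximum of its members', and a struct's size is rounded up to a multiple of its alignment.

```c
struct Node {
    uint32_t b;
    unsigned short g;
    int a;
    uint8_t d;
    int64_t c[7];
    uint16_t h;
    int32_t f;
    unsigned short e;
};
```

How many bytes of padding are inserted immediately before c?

3

b at 0 (size 4, align 4) → ends 4
g at 4 (size 2, align 2) → ends 6
pad 2 to align 4 for a
a at 8 (size 4, align 4) → ends 12
d at 12 (size 1, align 1) → ends 13
pad 3 to align 8 for c
c at 16 (size 56, align 8) → ends 72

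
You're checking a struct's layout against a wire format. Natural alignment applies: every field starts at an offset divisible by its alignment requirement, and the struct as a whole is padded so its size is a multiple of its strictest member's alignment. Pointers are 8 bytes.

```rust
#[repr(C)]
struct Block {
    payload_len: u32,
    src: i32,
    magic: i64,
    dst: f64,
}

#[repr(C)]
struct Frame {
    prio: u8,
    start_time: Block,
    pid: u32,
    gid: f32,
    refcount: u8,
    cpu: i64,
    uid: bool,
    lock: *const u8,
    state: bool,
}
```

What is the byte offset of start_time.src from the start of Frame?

12

Block: payload_len at 0 (size 4, align 4) → ends 4; src at 4 (size 4, align 4) → ends 8; magic at 8 (size 8, align 8) → ends 16; dst at 16 (size 8, align 8) → ends 24; total 24 bytes, alignment 8
prio at 0 (size 1, align 1) → ends 1
pad 7 to align 8 for start_time
start_time at 8 (size 24, align 8) → ends 32
within Block: src at 4
8 + 4 = 12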